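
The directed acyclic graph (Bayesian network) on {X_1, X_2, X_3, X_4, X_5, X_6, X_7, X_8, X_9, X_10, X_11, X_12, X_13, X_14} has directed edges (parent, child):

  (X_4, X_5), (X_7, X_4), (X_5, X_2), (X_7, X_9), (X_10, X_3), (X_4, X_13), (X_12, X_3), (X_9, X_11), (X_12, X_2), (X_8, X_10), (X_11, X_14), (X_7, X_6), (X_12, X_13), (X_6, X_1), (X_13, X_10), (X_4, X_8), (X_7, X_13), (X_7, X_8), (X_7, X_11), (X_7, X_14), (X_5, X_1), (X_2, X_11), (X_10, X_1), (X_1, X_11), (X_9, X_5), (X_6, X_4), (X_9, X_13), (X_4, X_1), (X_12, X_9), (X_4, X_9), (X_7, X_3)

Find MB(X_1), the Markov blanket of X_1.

Recall MB(v) = parents ∪ children ∪ spouses, where spouses are the other parents of v's children.
X_1's parents: X_4, X_5, X_6, X_10.
Children of X_1: X_11.
For each child, the remaining parents (spouses of X_1):
  X_11: X_2, X_7, X_9
Union: {X_4, X_5, X_6, X_10} ∪ {X_11} ∪ {X_2, X_7, X_9} = {X_2, X_4, X_5, X_6, X_7, X_9, X_10, X_11}.

{X_2, X_4, X_5, X_6, X_7, X_9, X_10, X_11}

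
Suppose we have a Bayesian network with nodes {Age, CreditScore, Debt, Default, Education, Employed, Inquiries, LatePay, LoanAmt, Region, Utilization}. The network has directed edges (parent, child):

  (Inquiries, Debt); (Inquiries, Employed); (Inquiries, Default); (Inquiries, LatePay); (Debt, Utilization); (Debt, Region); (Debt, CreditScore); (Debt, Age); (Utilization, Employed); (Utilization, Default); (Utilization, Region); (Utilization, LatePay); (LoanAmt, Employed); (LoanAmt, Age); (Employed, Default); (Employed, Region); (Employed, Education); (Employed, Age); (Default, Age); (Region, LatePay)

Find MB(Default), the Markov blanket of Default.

{Age, Debt, Employed, Inquiries, LoanAmt, Utilization}

Default has parents Employed, Inquiries, Utilization.
Ch(Default) = {Age}.
Other parents of Default's children:
  Age: Debt, Employed, LoanAmt
MB(Default) = {Age, Debt, Employed, Inquiries, LoanAmt, Utilization}.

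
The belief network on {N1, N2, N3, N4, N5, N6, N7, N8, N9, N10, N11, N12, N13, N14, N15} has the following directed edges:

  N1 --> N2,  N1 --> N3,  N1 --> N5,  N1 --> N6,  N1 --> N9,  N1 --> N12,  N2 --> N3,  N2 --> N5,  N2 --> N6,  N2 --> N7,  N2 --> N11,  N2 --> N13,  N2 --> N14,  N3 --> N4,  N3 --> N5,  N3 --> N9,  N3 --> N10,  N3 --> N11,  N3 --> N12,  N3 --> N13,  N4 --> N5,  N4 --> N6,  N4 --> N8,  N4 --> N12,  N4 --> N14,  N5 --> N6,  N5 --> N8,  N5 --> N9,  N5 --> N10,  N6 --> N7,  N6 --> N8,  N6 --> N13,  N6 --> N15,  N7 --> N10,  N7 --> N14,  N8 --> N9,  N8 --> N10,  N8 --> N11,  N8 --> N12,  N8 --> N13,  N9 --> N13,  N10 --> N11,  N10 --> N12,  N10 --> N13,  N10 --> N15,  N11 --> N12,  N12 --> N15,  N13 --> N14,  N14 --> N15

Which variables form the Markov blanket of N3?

{N1, N2, N4, N5, N6, N7, N8, N9, N10, N11, N12, N13}

By definition, MB(N3) is built from N3's parents, N3's children, and the co-parents of N3.
Ch(N3) = {N4, N5, N9, N10, N11, N12, N13}.
N3 has parents N1, N2.
Parents of each child, excluding N3:
  N4 has no other parent.
  parents(N5) \ {N3} = {N1, N2, N4}.
  parents(N9) \ {N3} = {N1, N5, N8}.
  N10 also has parents N5, N7, N8.
  N11 also has parents N2, N8, N10.
  N12 also has parents N1, N4, N8, N10, N11.
  parents(N13) \ {N3} = {N2, N6, N8, N9, N10}.
Union: {N1, N2} ∪ {N4, N5, N9, N10, N11, N12, N13} ∪ {N1, N2, N4, N5, N6, N7, N8, N9, N10, N11} = {N1, N2, N4, N5, N6, N7, N8, N9, N10, N11, N12, N13}.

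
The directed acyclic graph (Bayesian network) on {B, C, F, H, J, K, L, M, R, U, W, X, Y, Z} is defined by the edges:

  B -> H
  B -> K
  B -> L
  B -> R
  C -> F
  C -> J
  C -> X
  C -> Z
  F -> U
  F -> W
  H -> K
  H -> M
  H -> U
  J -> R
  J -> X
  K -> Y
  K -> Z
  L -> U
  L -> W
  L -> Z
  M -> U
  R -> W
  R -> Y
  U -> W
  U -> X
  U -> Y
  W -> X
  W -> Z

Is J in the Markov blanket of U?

Yes

J is a co-parent of U: both are parents of X.
So J ∈ MB(U).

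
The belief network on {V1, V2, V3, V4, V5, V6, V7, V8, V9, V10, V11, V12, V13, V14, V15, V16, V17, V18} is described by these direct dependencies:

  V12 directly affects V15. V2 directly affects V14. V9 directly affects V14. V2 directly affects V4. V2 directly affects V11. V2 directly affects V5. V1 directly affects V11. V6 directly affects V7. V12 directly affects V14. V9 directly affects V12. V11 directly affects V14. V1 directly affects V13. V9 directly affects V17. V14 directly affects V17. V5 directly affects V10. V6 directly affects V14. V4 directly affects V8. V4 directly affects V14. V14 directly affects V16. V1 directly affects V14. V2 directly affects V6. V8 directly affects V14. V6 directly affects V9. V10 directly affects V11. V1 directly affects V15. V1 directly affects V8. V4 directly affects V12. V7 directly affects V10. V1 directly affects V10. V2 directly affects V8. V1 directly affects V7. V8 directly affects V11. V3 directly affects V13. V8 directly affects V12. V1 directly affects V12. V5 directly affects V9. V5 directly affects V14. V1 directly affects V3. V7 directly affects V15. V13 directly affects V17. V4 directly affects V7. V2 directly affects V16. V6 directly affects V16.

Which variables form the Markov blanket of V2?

{V1, V4, V5, V6, V8, V9, V10, V11, V12, V14, V16}

The Markov blanket of a node is its parents, its children, and the other parents of its children.
V2's parents: none.
Ch(V2) = {V4, V5, V6, V8, V11, V14, V16}.
Parents of each child, excluding V2:
  V4 has no other parent.
  V5: no additional parents.
  V6 has no other parent.
  V8 also has parents V1, V4.
  V11's other parents are V1, V8, V10.
  V14's other parents are V1, V4, V5, V6, V8, V9, V11, V12.
  parents(V16) \ {V2} = {V6, V14}.
Union: {} ∪ {V4, V5, V6, V8, V11, V14, V16} ∪ {V1, V4, V5, V6, V8, V9, V10, V11, V12, V14} = {V1, V4, V5, V6, V8, V9, V10, V11, V12, V14, V16}.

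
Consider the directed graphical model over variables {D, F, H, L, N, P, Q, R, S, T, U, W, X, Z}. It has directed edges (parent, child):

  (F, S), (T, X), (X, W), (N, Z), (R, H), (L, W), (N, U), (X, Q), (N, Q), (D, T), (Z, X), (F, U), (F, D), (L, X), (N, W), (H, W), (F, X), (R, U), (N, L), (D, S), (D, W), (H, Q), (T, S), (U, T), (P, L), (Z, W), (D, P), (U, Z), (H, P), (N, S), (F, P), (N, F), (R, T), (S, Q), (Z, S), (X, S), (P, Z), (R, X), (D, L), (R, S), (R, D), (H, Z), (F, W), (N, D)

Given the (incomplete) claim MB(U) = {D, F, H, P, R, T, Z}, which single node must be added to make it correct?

U has children T, Z.
Parents of U: F, N, R.
Other parents of U's children:
  Z's other parents are H, N, P.
  T also has parents D, R.
MB(U) = {D, F, H, N, P, R, T, Z}.
Comparing with the claimed set, N is missing.

N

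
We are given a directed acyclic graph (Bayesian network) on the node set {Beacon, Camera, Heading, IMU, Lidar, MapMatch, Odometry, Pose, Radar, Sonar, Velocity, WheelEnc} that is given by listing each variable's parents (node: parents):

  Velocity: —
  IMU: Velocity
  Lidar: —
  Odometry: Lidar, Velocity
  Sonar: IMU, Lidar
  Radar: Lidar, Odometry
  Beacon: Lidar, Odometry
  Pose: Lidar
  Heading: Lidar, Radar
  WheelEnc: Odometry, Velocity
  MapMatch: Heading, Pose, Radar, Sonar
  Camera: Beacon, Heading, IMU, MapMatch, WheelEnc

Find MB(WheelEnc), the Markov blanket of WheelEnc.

A node's Markov blanket = Pa ∪ Ch ∪ (parents of Ch other than the node itself).
Ch(WheelEnc) = {Camera}.
WheelEnc has parents Odometry, Velocity.
For each child, the remaining parents (spouses of WheelEnc):
  Camera: Beacon, Heading, IMU, MapMatch
So the Markov blanket of WheelEnc is {Beacon, Camera, Heading, IMU, MapMatch, Odometry, Velocity}.

{Beacon, Camera, Heading, IMU, MapMatch, Odometry, Velocity}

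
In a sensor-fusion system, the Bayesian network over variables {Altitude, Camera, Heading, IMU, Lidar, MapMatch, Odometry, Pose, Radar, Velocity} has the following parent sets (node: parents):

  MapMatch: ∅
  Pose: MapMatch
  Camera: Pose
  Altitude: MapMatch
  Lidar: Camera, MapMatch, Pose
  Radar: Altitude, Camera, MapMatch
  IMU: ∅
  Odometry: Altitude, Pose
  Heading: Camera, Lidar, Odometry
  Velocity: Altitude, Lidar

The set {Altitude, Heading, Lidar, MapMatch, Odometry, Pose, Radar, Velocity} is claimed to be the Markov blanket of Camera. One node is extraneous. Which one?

Velocity

Pa(Camera) = {Pose}.
Children of Camera: Heading, Lidar, Radar.
Co-parents of Camera (other parents of its children):
  parents(Lidar) \ {Camera} = {MapMatch, Pose}.
  Radar also has parents Altitude, MapMatch.
  Heading also has parents Lidar, Odometry.
MB(Camera) = {Altitude, Heading, Lidar, MapMatch, Odometry, Pose, Radar}.
Velocity is neither a parent, child, nor co-parent of Camera, so it does not belong.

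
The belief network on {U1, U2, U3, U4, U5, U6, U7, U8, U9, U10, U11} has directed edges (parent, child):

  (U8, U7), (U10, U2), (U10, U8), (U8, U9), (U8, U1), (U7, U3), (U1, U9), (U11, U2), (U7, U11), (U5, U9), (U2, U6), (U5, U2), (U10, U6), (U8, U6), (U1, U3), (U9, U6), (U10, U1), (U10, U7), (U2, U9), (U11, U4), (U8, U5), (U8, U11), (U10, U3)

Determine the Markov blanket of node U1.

The Markov blanket of a node is its parents, its children, and the other parents of its children.
Ch(U1) = {U3, U9}.
U1's parents: U8, U10.
Parents of each child, excluding U1:
  U3: U7, U10
  U9: U2, U5, U8
Union: {U8, U10} ∪ {U3, U9} ∪ {U2, U5, U7, U8, U10} = {U2, U3, U5, U7, U8, U9, U10}.

{U2, U3, U5, U7, U8, U9, U10}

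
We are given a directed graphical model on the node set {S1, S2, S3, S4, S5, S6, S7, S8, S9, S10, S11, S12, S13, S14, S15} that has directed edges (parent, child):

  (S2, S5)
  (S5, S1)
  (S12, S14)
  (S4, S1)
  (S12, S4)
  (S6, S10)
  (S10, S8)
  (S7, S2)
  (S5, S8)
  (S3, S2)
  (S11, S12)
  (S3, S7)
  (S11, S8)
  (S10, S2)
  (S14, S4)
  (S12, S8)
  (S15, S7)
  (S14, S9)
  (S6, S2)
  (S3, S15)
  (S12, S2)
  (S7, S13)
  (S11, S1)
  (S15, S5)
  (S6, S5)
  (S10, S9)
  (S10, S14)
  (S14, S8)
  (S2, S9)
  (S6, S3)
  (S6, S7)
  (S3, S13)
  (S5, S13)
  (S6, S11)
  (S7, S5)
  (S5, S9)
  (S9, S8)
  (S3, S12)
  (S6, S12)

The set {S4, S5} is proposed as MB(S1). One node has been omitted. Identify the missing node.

Recall MB(v) = parents ∪ children ∪ spouses, where spouses are the other parents of v's children.
Parents of S1: S4, S5, S11.
S1's children: none.
S1 has no children, so there are no co-parents.
MB(S1) = {S4, S5, S11}.
Comparing with the claimed set, S11 is missing.

S11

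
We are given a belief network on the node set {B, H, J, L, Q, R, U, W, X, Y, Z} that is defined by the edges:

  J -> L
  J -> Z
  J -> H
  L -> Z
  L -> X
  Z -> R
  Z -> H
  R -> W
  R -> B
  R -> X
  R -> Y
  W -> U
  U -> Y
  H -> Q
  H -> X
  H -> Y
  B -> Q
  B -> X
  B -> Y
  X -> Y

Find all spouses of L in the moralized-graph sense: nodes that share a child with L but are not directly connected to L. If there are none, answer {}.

Children of L: X, Z.
  Z: J
  X: B, H, R
Excluding nodes already adjacent to L (J, X, Z), the co-parent-only contribution is {B, H, R}.

{B, H, R}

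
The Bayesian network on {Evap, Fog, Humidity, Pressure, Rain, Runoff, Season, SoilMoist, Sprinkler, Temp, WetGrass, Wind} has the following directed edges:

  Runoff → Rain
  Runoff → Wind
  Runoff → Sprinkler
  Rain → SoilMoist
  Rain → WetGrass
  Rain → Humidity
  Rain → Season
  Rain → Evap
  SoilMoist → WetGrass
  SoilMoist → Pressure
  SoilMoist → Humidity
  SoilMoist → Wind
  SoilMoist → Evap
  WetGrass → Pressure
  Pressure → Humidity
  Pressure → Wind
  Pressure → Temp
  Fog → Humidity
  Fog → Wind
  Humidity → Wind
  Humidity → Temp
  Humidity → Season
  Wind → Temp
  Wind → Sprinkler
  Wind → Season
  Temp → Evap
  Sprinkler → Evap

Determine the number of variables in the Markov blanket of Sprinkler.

6

Sprinkler's parents: Runoff, Wind.
Sprinkler's children: Evap.
Other parents of Sprinkler's children:
  Evap: Rain, SoilMoist, Temp
MB(Sprinkler) = {Evap, Rain, Runoff, SoilMoist, Temp, Wind}, which has 6 nodes.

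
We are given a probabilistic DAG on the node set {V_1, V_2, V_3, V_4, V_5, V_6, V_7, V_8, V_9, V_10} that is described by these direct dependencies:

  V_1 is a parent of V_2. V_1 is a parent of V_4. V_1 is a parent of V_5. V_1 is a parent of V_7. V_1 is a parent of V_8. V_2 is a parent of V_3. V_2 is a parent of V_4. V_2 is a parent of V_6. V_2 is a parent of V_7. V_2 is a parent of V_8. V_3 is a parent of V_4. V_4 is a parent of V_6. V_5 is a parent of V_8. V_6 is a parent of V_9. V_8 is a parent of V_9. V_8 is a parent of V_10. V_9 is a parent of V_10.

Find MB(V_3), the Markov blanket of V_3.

V_3's parents: V_2.
V_3's children: V_4.
Other parents of V_3's children:
  V_4 also has parents V_1, V_2.
Taking the union gives {V_1, V_2, V_4}.

{V_1, V_2, V_4}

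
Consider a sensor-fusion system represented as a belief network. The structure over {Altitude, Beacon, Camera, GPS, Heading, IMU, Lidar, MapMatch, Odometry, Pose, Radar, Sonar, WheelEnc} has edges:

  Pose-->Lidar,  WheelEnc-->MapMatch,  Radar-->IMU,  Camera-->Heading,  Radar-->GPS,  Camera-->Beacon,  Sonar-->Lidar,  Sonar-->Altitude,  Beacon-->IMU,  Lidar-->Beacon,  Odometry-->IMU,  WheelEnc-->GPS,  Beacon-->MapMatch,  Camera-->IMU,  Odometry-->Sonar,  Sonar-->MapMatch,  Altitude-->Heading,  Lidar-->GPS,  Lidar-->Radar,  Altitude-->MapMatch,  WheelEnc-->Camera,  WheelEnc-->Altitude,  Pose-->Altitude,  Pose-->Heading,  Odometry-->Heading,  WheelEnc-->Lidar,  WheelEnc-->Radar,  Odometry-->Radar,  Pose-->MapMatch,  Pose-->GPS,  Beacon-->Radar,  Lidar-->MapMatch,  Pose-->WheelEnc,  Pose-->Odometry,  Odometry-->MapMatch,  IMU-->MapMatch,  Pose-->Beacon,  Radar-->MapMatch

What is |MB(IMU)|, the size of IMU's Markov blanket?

The Markov blanket of a node is its parents, its children, and the other parents of its children.
IMU's parents: Beacon, Camera, Odometry, Radar.
IMU's children: MapMatch.
Co-parents of IMU (other parents of its children):
  parents(MapMatch) \ {IMU} = {Altitude, Beacon, Lidar, Odometry, Pose, Radar, Sonar, WheelEnc}.
MB(IMU) = {Altitude, Beacon, Camera, Lidar, MapMatch, Odometry, Pose, Radar, Sonar, WheelEnc}, which has 10 nodes.

10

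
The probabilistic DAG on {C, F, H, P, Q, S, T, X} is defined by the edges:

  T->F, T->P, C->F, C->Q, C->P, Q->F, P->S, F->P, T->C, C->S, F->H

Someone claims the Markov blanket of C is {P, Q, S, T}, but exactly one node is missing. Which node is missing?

F

C's parents: T.
C's children: F, P, Q, S.
Other parents of C's children:
  Q has no other parent.
  F's other parents are Q, T.
  P also has parents F, T.
  S also has parent P.
MB(C) = {F, P, Q, S, T}.
Comparing with the claimed set, F is missing.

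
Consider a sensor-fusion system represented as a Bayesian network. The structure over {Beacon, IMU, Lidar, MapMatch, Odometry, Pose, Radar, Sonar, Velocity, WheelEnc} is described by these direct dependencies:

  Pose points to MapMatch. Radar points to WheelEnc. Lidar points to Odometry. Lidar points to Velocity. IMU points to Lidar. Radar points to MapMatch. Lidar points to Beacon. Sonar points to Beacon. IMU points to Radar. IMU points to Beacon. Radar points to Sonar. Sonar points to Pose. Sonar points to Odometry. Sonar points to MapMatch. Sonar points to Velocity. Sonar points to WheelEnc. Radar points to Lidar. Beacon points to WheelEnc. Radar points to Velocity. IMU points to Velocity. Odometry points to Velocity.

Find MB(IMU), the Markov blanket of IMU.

{Beacon, Lidar, Odometry, Radar, Sonar, Velocity}

The Markov blanket of a node is its parents, its children, and the other parents of its children.
IMU's parents: none.
IMU has children Beacon, Lidar, Radar, Velocity.
Co-parents of IMU (other parents of its children):
  Radar: —
  Lidar: Radar
  Beacon: Lidar, Sonar
  Velocity: Lidar, Odometry, Radar, Sonar
So the Markov blanket of IMU is {Beacon, Lidar, Odometry, Radar, Sonar, Velocity}.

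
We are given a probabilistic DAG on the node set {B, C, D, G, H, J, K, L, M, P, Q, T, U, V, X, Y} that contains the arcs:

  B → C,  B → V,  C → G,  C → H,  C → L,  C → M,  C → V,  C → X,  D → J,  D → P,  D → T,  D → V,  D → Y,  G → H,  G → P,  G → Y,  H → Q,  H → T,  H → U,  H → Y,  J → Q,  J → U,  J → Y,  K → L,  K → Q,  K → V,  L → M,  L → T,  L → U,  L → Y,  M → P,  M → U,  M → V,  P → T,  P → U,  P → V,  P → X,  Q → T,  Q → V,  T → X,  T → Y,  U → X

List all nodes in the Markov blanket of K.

A node's Markov blanket = Pa ∪ Ch ∪ (parents of Ch other than the node itself).
K's parents: none.
K has children L, Q, V.
Other parents of K's children:
  parents(L) \ {K} = {C}.
  Q's other parents are H, J.
  V also has parents B, C, D, M, P, Q.
MB(K) = {B, C, D, H, J, L, M, P, Q, V}.

{B, C, D, H, J, L, M, P, Q, V}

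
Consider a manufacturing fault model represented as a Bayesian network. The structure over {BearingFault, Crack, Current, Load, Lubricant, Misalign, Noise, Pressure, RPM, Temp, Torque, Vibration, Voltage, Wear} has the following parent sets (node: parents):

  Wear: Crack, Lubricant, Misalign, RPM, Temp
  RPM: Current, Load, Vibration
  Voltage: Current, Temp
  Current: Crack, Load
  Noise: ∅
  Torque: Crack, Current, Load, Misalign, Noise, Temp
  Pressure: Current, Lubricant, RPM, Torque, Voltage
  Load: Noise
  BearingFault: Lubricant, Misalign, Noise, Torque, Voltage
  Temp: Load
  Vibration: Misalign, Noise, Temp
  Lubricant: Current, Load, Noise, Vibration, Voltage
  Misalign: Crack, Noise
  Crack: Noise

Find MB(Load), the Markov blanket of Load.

Load's parents: Noise.
Children of Load: Current, Lubricant, RPM, Temp, Torque.
Co-parents of Load (other parents of its children):
  Current's other parent is Crack.
  Temp has no other parent.
  parents(RPM) \ {Load} = {Current, Vibration}.
  Torque's other parents are Crack, Current, Misalign, Noise, Temp.
  Lubricant's other parents are Current, Noise, Vibration, Voltage.
MB(Load) = {Crack, Current, Lubricant, Misalign, Noise, RPM, Temp, Torque, Vibration, Voltage}.

{Crack, Current, Lubricant, Misalign, Noise, RPM, Temp, Torque, Vibration, Voltage}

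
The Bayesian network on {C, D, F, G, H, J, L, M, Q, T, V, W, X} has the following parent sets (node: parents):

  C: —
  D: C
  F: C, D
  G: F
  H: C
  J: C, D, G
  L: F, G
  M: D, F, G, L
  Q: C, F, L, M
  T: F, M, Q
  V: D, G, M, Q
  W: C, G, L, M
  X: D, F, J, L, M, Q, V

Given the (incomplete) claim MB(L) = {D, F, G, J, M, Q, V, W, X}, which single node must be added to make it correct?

C

The Markov blanket of a node is its parents, its children, and the other parents of its children.
L's parents: F, G.
L's children: M, Q, W, X.
Other parents of L's children:
  parents(M) \ {L} = {D, F, G}.
  Q's other parents are C, F, M.
  W also has parents C, G, M.
  X also has parents D, F, J, M, Q, V.
MB(L) = {C, D, F, G, J, M, Q, V, W, X}.
Comparing with the claimed set, C is missing.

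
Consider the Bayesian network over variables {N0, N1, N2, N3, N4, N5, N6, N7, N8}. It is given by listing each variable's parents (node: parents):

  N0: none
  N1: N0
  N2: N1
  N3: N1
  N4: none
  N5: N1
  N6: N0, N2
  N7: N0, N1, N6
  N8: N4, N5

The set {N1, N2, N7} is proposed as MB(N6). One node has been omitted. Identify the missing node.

N0

N6's parents: N0, N2.
Children of N6: N7.
Other parents of N6's children:
  parents(N7) \ {N6} = {N0, N1}.
MB(N6) = {N0, N1, N2, N7}.
Comparing with the claimed set, N0 is missing.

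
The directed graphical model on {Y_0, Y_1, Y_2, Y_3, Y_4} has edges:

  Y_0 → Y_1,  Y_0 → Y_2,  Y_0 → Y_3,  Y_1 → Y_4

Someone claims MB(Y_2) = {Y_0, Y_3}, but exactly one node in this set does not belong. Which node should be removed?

By definition, MB(Y_2) is built from Y_2's parents, Y_2's children, and the co-parents of Y_2.
Y_2 has parent Y_0.
Ch(Y_2) = {}.
Y_2 has no children, so there are no co-parents.
MB(Y_2) = {Y_0}.
Y_3 is neither a parent, child, nor co-parent of Y_2, so it does not belong.

Y_3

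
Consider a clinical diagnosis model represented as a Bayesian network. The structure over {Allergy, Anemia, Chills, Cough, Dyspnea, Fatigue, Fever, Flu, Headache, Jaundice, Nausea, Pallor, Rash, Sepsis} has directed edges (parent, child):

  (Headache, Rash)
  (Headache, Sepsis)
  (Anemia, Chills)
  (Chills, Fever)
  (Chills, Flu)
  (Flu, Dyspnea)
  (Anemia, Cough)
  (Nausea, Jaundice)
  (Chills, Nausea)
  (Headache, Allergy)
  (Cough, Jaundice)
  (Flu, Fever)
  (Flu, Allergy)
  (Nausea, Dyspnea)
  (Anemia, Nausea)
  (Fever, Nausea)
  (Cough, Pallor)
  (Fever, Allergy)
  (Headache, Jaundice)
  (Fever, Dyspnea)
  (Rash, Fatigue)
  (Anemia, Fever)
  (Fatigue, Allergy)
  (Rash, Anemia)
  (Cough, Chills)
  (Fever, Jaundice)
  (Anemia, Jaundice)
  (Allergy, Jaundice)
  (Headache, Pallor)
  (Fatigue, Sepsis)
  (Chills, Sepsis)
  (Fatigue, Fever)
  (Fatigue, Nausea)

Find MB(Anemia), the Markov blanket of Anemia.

Recall MB(v) = parents ∪ children ∪ spouses, where spouses are the other parents of v's children.
Ch(Anemia) = {Chills, Cough, Fever, Jaundice, Nausea}.
Pa(Anemia) = {Rash}.
Other parents of Anemia's children:
  Cough: no additional parents.
  parents(Chills) \ {Anemia} = {Cough}.
  Fever's other parents are Chills, Fatigue, Flu.
  Nausea also has parents Chills, Fatigue, Fever.
  Jaundice also has parents Allergy, Cough, Fever, Headache, Nausea.
Taking the union gives {Allergy, Chills, Cough, Fatigue, Fever, Flu, Headache, Jaundice, Nausea, Rash}.

{Allergy, Chills, Cough, Fatigue, Fever, Flu, Headache, Jaundice, Nausea, Rash}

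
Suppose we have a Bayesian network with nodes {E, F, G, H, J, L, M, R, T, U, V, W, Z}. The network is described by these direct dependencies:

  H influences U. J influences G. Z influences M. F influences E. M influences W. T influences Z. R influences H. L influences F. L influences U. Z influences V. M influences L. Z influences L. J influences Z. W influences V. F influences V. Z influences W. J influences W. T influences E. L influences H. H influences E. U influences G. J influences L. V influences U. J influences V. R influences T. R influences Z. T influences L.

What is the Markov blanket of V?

{F, H, J, L, U, W, Z}

A node's Markov blanket = Pa ∪ Ch ∪ (parents of Ch other than the node itself).
Ch(V) = {U}.
Pa(V) = {F, J, W, Z}.
For each child, the remaining parents (spouses of V):
  U also has parents H, L.
Union: {F, J, W, Z} ∪ {U} ∪ {H, L} = {F, H, J, L, U, W, Z}.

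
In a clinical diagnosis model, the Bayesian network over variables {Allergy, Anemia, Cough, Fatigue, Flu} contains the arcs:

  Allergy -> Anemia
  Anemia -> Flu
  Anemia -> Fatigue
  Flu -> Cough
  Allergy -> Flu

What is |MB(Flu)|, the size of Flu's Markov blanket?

3

By definition, MB(Flu) is built from Flu's parents, Flu's children, and the co-parents of Flu.
Pa(Flu) = {Allergy, Anemia}.
Ch(Flu) = {Cough}.
Other parents of Flu's children:
  Cough: —
MB(Flu) = {Allergy, Anemia, Cough}, which has 3 nodes.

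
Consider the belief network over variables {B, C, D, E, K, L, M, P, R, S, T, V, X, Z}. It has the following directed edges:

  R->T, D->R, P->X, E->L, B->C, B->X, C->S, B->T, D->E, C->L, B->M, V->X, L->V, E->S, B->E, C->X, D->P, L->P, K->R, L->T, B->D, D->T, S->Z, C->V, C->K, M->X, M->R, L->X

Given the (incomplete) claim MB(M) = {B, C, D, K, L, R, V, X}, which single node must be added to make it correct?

P

Children of M: R, X.
M's parents: B.
Co-parents of M (other parents of its children):
  R also has parents D, K.
  X's other parents are B, C, L, P, V.
MB(M) = {B, C, D, K, L, P, R, V, X}.
Comparing with the claimed set, P is missing.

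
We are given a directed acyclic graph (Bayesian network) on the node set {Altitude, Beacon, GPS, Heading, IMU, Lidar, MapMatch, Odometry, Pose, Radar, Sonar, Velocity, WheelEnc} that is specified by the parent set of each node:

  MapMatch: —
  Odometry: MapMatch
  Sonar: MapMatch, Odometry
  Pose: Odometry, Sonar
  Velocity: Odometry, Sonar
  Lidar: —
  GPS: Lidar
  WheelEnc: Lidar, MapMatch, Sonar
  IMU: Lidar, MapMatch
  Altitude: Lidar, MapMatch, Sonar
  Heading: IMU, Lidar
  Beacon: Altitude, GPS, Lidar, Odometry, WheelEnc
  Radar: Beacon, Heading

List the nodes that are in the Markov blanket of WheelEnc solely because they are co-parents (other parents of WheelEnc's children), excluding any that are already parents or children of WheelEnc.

{Altitude, GPS, Odometry}

Children of WheelEnc: Beacon.
  parents(Beacon) \ {WheelEnc} = {Altitude, GPS, Lidar, Odometry}.
Excluding nodes already adjacent to WheelEnc (Beacon, Lidar, MapMatch, Sonar), the co-parent-only contribution is {Altitude, GPS, Odometry}.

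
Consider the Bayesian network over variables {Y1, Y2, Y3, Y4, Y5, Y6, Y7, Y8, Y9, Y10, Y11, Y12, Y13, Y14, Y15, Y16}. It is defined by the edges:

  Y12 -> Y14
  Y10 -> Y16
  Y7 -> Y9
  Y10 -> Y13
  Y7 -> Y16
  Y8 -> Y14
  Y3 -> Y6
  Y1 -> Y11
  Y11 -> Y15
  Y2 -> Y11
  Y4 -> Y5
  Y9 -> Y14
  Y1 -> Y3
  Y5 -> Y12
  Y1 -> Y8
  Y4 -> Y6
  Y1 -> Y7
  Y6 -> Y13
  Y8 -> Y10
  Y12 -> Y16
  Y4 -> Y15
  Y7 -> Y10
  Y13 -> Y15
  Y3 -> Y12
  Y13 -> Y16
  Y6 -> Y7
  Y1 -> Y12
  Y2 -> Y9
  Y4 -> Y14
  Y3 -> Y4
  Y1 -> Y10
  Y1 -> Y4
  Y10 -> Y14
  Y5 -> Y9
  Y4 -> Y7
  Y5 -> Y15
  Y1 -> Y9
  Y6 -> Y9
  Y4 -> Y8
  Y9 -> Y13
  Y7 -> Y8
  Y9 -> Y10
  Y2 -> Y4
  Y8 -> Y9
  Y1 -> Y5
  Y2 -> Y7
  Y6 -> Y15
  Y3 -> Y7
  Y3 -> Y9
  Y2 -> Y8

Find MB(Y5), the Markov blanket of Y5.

{Y1, Y2, Y3, Y4, Y6, Y7, Y8, Y9, Y11, Y12, Y13, Y15}

Y5's parents: Y1, Y4.
Y5 has children Y9, Y12, Y15.
For each child, the remaining parents (spouses of Y5):
  Y9: Y1, Y2, Y3, Y6, Y7, Y8
  Y12: Y1, Y3
  Y15: Y4, Y6, Y11, Y13
Union: {Y1, Y4} ∪ {Y9, Y12, Y15} ∪ {Y1, Y2, Y3, Y4, Y6, Y7, Y8, Y11, Y13} = {Y1, Y2, Y3, Y4, Y6, Y7, Y8, Y9, Y11, Y12, Y13, Y15}.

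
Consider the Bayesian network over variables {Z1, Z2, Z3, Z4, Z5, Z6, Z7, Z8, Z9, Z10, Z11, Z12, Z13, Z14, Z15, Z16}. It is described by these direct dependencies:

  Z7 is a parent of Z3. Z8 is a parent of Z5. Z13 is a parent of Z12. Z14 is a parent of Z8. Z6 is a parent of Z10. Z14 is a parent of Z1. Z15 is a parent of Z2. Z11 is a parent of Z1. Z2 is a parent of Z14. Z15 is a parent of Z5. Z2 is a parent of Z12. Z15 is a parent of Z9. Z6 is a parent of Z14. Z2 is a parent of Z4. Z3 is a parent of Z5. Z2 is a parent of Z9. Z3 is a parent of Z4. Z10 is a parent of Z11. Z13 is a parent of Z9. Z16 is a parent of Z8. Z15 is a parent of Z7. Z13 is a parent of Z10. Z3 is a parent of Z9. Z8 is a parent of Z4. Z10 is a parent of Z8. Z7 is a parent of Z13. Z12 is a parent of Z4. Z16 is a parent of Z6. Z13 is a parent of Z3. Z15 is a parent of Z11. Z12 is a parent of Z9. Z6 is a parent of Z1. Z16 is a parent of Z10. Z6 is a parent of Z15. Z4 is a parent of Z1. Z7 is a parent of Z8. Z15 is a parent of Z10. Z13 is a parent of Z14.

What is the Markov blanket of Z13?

Recall MB(v) = parents ∪ children ∪ spouses, where spouses are the other parents of v's children.
Children of Z13: Z3, Z9, Z10, Z12, Z14.
Parents of Z13: Z7.
Co-parents of Z13 (other parents of its children):
  parents(Z10) \ {Z13} = {Z6, Z15, Z16}.
  parents(Z14) \ {Z13} = {Z2, Z6}.
  Z3's other parent is Z7.
  parents(Z12) \ {Z13} = {Z2}.
  parents(Z9) \ {Z13} = {Z2, Z3, Z12, Z15}.
Taking the union gives {Z2, Z3, Z6, Z7, Z9, Z10, Z12, Z14, Z15, Z16}.

{Z2, Z3, Z6, Z7, Z9, Z10, Z12, Z14, Z15, Z16}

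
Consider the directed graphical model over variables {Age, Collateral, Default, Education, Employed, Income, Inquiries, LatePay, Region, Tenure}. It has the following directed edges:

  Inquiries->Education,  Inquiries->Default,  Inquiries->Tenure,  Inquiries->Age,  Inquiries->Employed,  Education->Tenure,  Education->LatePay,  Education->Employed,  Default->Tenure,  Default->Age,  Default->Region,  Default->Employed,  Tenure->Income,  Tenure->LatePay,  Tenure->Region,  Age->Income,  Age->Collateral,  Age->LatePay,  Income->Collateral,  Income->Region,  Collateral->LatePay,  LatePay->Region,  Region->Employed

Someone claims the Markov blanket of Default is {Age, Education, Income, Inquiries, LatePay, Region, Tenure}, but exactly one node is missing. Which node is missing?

A node's Markov blanket = Pa ∪ Ch ∪ (parents of Ch other than the node itself).
Default has parent Inquiries.
Ch(Default) = {Age, Employed, Region, Tenure}.
For each child, the remaining parents (spouses of Default):
  Tenure's other parents are Education, Inquiries.
  Age also has parent Inquiries.
  Region also has parents Income, LatePay, Tenure.
  parents(Employed) \ {Default} = {Education, Inquiries, Region}.
MB(Default) = {Age, Education, Employed, Income, Inquiries, LatePay, Region, Tenure}.
Comparing with the claimed set, Employed is missing.

Employed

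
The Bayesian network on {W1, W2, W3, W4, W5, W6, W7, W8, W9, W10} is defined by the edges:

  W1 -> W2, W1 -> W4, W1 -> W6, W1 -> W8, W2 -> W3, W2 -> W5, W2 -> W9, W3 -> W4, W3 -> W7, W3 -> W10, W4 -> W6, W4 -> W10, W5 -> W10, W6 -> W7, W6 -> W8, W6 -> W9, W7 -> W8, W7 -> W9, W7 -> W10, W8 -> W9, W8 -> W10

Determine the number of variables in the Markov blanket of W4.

A node's Markov blanket = Pa ∪ Ch ∪ (parents of Ch other than the node itself).
Ch(W4) = {W6, W10}.
Pa(W4) = {W1, W3}.
Co-parents of W4 (other parents of its children):
  W6's other parent is W1.
  parents(W10) \ {W4} = {W3, W5, W7, W8}.
MB(W4) = {W1, W3, W5, W6, W7, W8, W10}, which has 7 nodes.

7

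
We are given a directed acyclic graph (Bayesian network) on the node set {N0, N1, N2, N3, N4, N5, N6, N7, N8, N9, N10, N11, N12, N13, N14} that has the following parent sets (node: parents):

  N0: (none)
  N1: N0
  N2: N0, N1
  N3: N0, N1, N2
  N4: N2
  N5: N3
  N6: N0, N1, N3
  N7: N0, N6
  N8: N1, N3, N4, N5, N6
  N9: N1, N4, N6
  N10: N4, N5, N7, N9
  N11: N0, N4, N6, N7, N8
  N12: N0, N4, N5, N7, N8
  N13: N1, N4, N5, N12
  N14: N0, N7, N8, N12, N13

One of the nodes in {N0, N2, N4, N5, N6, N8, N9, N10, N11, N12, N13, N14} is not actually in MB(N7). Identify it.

N2

The Markov blanket of a node is its parents, its children, and the other parents of its children.
N7 has parents N0, N6.
N7's children: N10, N11, N12, N14.
Other parents of N7's children:
  N10's other parents are N4, N5, N9.
  parents(N11) \ {N7} = {N0, N4, N6, N8}.
  N12's other parents are N0, N4, N5, N8.
  N14's other parents are N0, N8, N12, N13.
MB(N7) = {N0, N4, N5, N6, N8, N9, N10, N11, N12, N13, N14}.
N2 is neither a parent, child, nor co-parent of N7, so it does not belong.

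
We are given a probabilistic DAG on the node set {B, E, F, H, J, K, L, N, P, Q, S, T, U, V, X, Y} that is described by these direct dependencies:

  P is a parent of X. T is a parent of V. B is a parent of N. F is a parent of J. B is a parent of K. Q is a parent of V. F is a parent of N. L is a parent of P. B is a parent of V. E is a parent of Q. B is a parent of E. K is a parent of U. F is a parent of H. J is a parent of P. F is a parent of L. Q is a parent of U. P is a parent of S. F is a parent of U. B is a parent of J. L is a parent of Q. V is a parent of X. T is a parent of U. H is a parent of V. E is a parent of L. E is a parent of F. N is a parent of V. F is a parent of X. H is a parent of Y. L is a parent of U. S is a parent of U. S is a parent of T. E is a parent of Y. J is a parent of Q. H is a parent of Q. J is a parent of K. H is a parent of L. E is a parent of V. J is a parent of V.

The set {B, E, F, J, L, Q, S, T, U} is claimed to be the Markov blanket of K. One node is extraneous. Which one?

E

Recall MB(v) = parents ∪ children ∪ spouses, where spouses are the other parents of v's children.
K's parents: B, J.
K has child U.
Parents of each child, excluding K:
  U also has parents F, L, Q, S, T.
MB(K) = {B, F, J, L, Q, S, T, U}.
E is neither a parent, child, nor co-parent of K, so it does not belong.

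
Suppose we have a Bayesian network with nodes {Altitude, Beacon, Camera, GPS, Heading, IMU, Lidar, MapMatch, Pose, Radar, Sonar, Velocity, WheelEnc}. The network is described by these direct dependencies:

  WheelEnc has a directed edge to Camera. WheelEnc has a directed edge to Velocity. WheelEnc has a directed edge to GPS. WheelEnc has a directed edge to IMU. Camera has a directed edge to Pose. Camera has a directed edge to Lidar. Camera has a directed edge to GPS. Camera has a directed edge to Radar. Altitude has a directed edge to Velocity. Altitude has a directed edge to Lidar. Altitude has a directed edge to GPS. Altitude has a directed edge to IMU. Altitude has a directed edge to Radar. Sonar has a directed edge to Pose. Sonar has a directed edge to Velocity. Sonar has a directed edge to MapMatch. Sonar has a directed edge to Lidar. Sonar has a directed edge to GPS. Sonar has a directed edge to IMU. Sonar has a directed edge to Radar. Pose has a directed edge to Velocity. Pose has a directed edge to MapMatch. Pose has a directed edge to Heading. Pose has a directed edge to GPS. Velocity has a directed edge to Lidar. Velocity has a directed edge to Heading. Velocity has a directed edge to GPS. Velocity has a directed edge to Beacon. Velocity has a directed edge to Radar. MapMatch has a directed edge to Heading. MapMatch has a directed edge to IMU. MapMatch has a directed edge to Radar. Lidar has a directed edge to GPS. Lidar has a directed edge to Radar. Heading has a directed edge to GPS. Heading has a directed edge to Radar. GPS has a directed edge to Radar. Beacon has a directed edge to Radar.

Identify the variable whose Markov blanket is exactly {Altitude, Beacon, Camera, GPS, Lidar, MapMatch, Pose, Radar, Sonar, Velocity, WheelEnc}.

Heading

The target node must have every member of {Altitude, Beacon, Camera, GPS, Lidar, MapMatch, Pose, Radar, Sonar, Velocity, WheelEnc} as a parent, child, or co-parent, and no others.
Parents of Heading: MapMatch, Pose, Velocity; children: GPS, Radar; co-parents: Altitude, Beacon, Camera, GPS, Lidar, MapMatch, Pose, Sonar, Velocity, WheelEnc.
These exactly cover the given set, so the node is Heading.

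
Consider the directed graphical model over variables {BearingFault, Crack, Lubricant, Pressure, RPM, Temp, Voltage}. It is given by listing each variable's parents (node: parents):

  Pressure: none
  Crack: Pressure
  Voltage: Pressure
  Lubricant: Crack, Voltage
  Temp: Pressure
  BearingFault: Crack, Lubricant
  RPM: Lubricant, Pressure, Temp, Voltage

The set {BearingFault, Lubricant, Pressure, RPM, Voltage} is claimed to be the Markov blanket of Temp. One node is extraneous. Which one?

BearingFault

By definition, MB(Temp) is built from Temp's parents, Temp's children, and the co-parents of Temp.
Temp has child RPM.
Parents of Temp: Pressure.
Co-parents of Temp (other parents of its children):
  parents(RPM) \ {Temp} = {Lubricant, Pressure, Voltage}.
MB(Temp) = {Lubricant, Pressure, RPM, Voltage}.
BearingFault is neither a parent, child, nor co-parent of Temp, so it does not belong.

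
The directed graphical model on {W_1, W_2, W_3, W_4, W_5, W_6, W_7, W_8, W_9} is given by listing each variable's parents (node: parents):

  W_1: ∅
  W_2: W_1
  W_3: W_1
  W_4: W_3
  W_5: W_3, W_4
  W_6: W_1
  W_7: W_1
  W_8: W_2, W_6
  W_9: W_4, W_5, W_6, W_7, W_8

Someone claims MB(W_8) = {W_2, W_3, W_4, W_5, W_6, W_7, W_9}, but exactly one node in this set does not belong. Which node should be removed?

W_3

Children of W_8: W_9.
W_8 has parents W_2, W_6.
For each child, the remaining parents (spouses of W_8):
  W_9: W_4, W_5, W_6, W_7
MB(W_8) = {W_2, W_4, W_5, W_6, W_7, W_9}.
W_3 is neither a parent, child, nor co-parent of W_8, so it does not belong.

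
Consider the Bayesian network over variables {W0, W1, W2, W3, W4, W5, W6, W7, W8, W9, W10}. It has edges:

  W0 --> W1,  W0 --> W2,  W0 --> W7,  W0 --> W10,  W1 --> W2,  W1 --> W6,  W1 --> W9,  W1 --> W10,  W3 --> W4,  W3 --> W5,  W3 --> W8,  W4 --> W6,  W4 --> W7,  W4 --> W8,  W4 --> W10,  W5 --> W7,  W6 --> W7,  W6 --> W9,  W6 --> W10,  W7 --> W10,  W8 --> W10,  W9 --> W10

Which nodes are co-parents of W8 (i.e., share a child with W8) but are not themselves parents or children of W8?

Children of W8: W10.
  W10: W0, W1, W4, W6, W7, W9
Excluding nodes already adjacent to W8 (W3, W4, W10), the co-parent-only contribution is {W0, W1, W6, W7, W9}.

{W0, W1, W6, W7, W9}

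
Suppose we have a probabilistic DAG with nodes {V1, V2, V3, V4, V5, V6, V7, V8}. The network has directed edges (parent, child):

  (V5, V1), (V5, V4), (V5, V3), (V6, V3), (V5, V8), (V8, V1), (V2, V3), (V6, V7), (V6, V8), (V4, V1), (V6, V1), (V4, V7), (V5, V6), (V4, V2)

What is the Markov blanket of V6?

Pa(V6) = {V5}.
V6's children: V1, V3, V7, V8.
Parents of each child, excluding V6:
  V8's other parent is V5.
  V1's other parents are V4, V5, V8.
  parents(V7) \ {V6} = {V4}.
  V3's other parents are V2, V5.
Union: {V5} ∪ {V1, V3, V7, V8} ∪ {V2, V4, V5, V8} = {V1, V2, V3, V4, V5, V7, V8}.

{V1, V2, V3, V4, V5, V7, V8}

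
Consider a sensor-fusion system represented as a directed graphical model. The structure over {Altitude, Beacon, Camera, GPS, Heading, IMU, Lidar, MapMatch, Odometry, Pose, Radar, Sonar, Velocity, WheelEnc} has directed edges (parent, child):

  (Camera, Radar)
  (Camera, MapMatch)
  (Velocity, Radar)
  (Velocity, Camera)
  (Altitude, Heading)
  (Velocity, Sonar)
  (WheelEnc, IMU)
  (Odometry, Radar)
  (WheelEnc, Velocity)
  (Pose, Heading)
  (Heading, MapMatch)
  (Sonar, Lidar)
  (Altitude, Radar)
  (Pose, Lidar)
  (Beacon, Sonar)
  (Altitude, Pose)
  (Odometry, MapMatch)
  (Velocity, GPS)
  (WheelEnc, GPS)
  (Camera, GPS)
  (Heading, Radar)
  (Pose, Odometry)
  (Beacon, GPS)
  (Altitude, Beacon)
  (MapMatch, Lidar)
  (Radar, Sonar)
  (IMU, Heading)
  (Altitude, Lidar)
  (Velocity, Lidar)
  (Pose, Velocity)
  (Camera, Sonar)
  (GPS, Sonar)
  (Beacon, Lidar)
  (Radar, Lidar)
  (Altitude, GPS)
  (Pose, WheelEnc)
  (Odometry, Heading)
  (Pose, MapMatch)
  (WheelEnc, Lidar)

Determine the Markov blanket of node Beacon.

{Altitude, Camera, GPS, Lidar, MapMatch, Pose, Radar, Sonar, Velocity, WheelEnc}

The Markov blanket of a node is its parents, its children, and the other parents of its children.
Beacon's parents: Altitude.
Ch(Beacon) = {GPS, Lidar, Sonar}.
Other parents of Beacon's children:
  GPS's other parents are Altitude, Camera, Velocity, WheelEnc.
  Sonar's other parents are Camera, GPS, Radar, Velocity.
  Lidar also has parents Altitude, MapMatch, Pose, Radar, Sonar, Velocity, WheelEnc.
So the Markov blanket of Beacon is {Altitude, Camera, GPS, Lidar, MapMatch, Pose, Radar, Sonar, Velocity, WheelEnc}.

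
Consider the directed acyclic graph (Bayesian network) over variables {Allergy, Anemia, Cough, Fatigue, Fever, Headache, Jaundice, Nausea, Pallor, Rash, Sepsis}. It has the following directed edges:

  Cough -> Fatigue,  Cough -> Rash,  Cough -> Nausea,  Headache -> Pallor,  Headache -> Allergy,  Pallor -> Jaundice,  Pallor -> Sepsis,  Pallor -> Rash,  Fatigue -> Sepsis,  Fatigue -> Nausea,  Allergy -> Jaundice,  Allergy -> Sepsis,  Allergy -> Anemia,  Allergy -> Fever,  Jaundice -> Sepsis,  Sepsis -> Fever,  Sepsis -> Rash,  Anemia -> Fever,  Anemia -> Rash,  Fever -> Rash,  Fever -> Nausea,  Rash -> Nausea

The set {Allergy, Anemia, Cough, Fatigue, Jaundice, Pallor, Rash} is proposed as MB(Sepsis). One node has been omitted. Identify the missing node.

The Markov blanket of a node is its parents, its children, and the other parents of its children.
Pa(Sepsis) = {Allergy, Fatigue, Jaundice, Pallor}.
Children of Sepsis: Fever, Rash.
For each child, the remaining parents (spouses of Sepsis):
  Fever: Allergy, Anemia
  Rash: Anemia, Cough, Fever, Pallor
MB(Sepsis) = {Allergy, Anemia, Cough, Fatigue, Fever, Jaundice, Pallor, Rash}.
Comparing with the claimed set, Fever is missing.

Fever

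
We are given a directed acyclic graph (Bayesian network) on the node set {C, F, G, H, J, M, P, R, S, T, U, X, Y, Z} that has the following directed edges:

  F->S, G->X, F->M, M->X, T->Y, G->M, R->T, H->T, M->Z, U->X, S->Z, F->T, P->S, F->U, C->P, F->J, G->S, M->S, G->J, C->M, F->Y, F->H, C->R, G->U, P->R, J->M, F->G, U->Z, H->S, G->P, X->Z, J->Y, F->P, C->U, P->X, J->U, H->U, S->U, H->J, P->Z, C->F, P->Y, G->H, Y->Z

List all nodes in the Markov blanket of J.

Parents of J: F, G, H.
J's children: M, U, Y.
For each child, the remaining parents (spouses of J):
  parents(M) \ {J} = {C, F, G}.
  U also has parents C, F, G, H, S.
  parents(Y) \ {J} = {F, P, T}.
So the Markov blanket of J is {C, F, G, H, M, P, S, T, U, Y}.

{C, F, G, H, M, P, S, T, U, Y}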